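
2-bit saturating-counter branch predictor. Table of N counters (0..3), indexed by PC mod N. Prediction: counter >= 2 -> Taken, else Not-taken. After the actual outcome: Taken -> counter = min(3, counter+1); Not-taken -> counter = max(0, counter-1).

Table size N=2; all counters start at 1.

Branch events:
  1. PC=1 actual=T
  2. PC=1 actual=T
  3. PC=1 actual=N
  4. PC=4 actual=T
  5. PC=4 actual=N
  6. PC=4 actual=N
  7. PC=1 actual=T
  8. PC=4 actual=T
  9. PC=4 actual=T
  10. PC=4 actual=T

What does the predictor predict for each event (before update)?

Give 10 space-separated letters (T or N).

Answer: N T T N T N T N N T

Derivation:
Ev 1: PC=1 idx=1 pred=N actual=T -> ctr[1]=2
Ev 2: PC=1 idx=1 pred=T actual=T -> ctr[1]=3
Ev 3: PC=1 idx=1 pred=T actual=N -> ctr[1]=2
Ev 4: PC=4 idx=0 pred=N actual=T -> ctr[0]=2
Ev 5: PC=4 idx=0 pred=T actual=N -> ctr[0]=1
Ev 6: PC=4 idx=0 pred=N actual=N -> ctr[0]=0
Ev 7: PC=1 idx=1 pred=T actual=T -> ctr[1]=3
Ev 8: PC=4 idx=0 pred=N actual=T -> ctr[0]=1
Ev 9: PC=4 idx=0 pred=N actual=T -> ctr[0]=2
Ev 10: PC=4 idx=0 pred=T actual=T -> ctr[0]=3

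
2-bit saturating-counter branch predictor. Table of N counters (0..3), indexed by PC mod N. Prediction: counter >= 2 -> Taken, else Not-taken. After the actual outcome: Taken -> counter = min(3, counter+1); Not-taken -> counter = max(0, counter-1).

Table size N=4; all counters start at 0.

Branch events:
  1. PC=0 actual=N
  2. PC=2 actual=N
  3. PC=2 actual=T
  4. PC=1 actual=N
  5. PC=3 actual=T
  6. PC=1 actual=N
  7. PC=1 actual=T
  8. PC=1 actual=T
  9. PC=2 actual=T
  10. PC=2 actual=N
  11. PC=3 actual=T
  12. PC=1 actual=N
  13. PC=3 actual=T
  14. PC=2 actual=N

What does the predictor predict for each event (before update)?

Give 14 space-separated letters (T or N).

Answer: N N N N N N N N N T N T T N

Derivation:
Ev 1: PC=0 idx=0 pred=N actual=N -> ctr[0]=0
Ev 2: PC=2 idx=2 pred=N actual=N -> ctr[2]=0
Ev 3: PC=2 idx=2 pred=N actual=T -> ctr[2]=1
Ev 4: PC=1 idx=1 pred=N actual=N -> ctr[1]=0
Ev 5: PC=3 idx=3 pred=N actual=T -> ctr[3]=1
Ev 6: PC=1 idx=1 pred=N actual=N -> ctr[1]=0
Ev 7: PC=1 idx=1 pred=N actual=T -> ctr[1]=1
Ev 8: PC=1 idx=1 pred=N actual=T -> ctr[1]=2
Ev 9: PC=2 idx=2 pred=N actual=T -> ctr[2]=2
Ev 10: PC=2 idx=2 pred=T actual=N -> ctr[2]=1
Ev 11: PC=3 idx=3 pred=N actual=T -> ctr[3]=2
Ev 12: PC=1 idx=1 pred=T actual=N -> ctr[1]=1
Ev 13: PC=3 idx=3 pred=T actual=T -> ctr[3]=3
Ev 14: PC=2 idx=2 pred=N actual=N -> ctr[2]=0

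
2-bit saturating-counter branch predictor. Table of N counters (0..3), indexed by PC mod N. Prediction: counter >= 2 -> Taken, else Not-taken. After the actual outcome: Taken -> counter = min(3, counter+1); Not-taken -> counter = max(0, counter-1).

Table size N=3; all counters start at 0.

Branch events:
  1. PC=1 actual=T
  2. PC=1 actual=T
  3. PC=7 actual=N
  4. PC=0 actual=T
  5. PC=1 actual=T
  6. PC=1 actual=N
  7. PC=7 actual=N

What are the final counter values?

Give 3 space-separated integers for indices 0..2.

Answer: 1 0 0

Derivation:
Ev 1: PC=1 idx=1 pred=N actual=T -> ctr[1]=1
Ev 2: PC=1 idx=1 pred=N actual=T -> ctr[1]=2
Ev 3: PC=7 idx=1 pred=T actual=N -> ctr[1]=1
Ev 4: PC=0 idx=0 pred=N actual=T -> ctr[0]=1
Ev 5: PC=1 idx=1 pred=N actual=T -> ctr[1]=2
Ev 6: PC=1 idx=1 pred=T actual=N -> ctr[1]=1
Ev 7: PC=7 idx=1 pred=N actual=N -> ctr[1]=0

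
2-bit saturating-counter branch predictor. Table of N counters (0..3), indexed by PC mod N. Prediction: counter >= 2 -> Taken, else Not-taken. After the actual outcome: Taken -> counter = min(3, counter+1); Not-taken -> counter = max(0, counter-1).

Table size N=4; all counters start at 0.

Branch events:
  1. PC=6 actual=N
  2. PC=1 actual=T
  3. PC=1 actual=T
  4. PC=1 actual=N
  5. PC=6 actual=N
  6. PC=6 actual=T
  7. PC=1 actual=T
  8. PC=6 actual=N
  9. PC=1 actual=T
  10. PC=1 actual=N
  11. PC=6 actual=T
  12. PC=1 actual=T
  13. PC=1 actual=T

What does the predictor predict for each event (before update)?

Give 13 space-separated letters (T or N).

Ev 1: PC=6 idx=2 pred=N actual=N -> ctr[2]=0
Ev 2: PC=1 idx=1 pred=N actual=T -> ctr[1]=1
Ev 3: PC=1 idx=1 pred=N actual=T -> ctr[1]=2
Ev 4: PC=1 idx=1 pred=T actual=N -> ctr[1]=1
Ev 5: PC=6 idx=2 pred=N actual=N -> ctr[2]=0
Ev 6: PC=6 idx=2 pred=N actual=T -> ctr[2]=1
Ev 7: PC=1 idx=1 pred=N actual=T -> ctr[1]=2
Ev 8: PC=6 idx=2 pred=N actual=N -> ctr[2]=0
Ev 9: PC=1 idx=1 pred=T actual=T -> ctr[1]=3
Ev 10: PC=1 idx=1 pred=T actual=N -> ctr[1]=2
Ev 11: PC=6 idx=2 pred=N actual=T -> ctr[2]=1
Ev 12: PC=1 idx=1 pred=T actual=T -> ctr[1]=3
Ev 13: PC=1 idx=1 pred=T actual=T -> ctr[1]=3

Answer: N N N T N N N N T T N T T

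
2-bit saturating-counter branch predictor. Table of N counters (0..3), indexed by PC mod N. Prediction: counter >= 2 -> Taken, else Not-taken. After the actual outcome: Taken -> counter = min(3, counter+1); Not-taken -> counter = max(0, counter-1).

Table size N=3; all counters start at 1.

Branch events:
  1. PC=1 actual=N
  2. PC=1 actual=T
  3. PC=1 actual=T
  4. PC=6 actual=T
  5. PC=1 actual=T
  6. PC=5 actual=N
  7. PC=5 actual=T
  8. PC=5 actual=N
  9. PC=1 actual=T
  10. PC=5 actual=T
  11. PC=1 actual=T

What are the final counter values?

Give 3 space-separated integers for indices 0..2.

Ev 1: PC=1 idx=1 pred=N actual=N -> ctr[1]=0
Ev 2: PC=1 idx=1 pred=N actual=T -> ctr[1]=1
Ev 3: PC=1 idx=1 pred=N actual=T -> ctr[1]=2
Ev 4: PC=6 idx=0 pred=N actual=T -> ctr[0]=2
Ev 5: PC=1 idx=1 pred=T actual=T -> ctr[1]=3
Ev 6: PC=5 idx=2 pred=N actual=N -> ctr[2]=0
Ev 7: PC=5 idx=2 pred=N actual=T -> ctr[2]=1
Ev 8: PC=5 idx=2 pred=N actual=N -> ctr[2]=0
Ev 9: PC=1 idx=1 pred=T actual=T -> ctr[1]=3
Ev 10: PC=5 idx=2 pred=N actual=T -> ctr[2]=1
Ev 11: PC=1 idx=1 pred=T actual=T -> ctr[1]=3

Answer: 2 3 1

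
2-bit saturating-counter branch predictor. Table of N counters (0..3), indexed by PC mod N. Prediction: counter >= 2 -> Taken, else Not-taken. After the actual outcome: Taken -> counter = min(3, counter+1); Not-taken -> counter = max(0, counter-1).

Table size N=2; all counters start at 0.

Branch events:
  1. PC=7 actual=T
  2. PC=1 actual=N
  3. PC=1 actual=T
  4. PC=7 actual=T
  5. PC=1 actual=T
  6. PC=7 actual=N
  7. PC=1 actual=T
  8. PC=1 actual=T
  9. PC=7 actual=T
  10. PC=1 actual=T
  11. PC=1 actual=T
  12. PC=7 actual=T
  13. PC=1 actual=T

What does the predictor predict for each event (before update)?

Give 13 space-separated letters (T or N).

Ev 1: PC=7 idx=1 pred=N actual=T -> ctr[1]=1
Ev 2: PC=1 idx=1 pred=N actual=N -> ctr[1]=0
Ev 3: PC=1 idx=1 pred=N actual=T -> ctr[1]=1
Ev 4: PC=7 idx=1 pred=N actual=T -> ctr[1]=2
Ev 5: PC=1 idx=1 pred=T actual=T -> ctr[1]=3
Ev 6: PC=7 idx=1 pred=T actual=N -> ctr[1]=2
Ev 7: PC=1 idx=1 pred=T actual=T -> ctr[1]=3
Ev 8: PC=1 idx=1 pred=T actual=T -> ctr[1]=3
Ev 9: PC=7 idx=1 pred=T actual=T -> ctr[1]=3
Ev 10: PC=1 idx=1 pred=T actual=T -> ctr[1]=3
Ev 11: PC=1 idx=1 pred=T actual=T -> ctr[1]=3
Ev 12: PC=7 idx=1 pred=T actual=T -> ctr[1]=3
Ev 13: PC=1 idx=1 pred=T actual=T -> ctr[1]=3

Answer: N N N N T T T T T T T T T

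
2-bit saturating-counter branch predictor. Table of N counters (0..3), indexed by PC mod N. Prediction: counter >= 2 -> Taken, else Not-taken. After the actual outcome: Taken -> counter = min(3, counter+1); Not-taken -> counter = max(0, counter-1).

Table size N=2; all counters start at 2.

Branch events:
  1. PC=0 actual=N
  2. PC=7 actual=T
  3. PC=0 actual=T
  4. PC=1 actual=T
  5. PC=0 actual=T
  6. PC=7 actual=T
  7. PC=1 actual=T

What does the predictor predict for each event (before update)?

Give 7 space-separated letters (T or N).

Ev 1: PC=0 idx=0 pred=T actual=N -> ctr[0]=1
Ev 2: PC=7 idx=1 pred=T actual=T -> ctr[1]=3
Ev 3: PC=0 idx=0 pred=N actual=T -> ctr[0]=2
Ev 4: PC=1 idx=1 pred=T actual=T -> ctr[1]=3
Ev 5: PC=0 idx=0 pred=T actual=T -> ctr[0]=3
Ev 6: PC=7 idx=1 pred=T actual=T -> ctr[1]=3
Ev 7: PC=1 idx=1 pred=T actual=T -> ctr[1]=3

Answer: T T N T T T T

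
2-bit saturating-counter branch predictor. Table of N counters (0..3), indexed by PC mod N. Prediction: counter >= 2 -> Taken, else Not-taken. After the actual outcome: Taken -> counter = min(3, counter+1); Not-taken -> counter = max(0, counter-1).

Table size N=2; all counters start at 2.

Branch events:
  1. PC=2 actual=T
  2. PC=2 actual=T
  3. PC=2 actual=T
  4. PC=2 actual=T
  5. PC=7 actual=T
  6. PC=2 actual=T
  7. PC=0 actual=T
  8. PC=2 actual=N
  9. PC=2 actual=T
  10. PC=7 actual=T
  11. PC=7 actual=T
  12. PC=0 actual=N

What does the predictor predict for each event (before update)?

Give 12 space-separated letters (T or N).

Ev 1: PC=2 idx=0 pred=T actual=T -> ctr[0]=3
Ev 2: PC=2 idx=0 pred=T actual=T -> ctr[0]=3
Ev 3: PC=2 idx=0 pred=T actual=T -> ctr[0]=3
Ev 4: PC=2 idx=0 pred=T actual=T -> ctr[0]=3
Ev 5: PC=7 idx=1 pred=T actual=T -> ctr[1]=3
Ev 6: PC=2 idx=0 pred=T actual=T -> ctr[0]=3
Ev 7: PC=0 idx=0 pred=T actual=T -> ctr[0]=3
Ev 8: PC=2 idx=0 pred=T actual=N -> ctr[0]=2
Ev 9: PC=2 idx=0 pred=T actual=T -> ctr[0]=3
Ev 10: PC=7 idx=1 pred=T actual=T -> ctr[1]=3
Ev 11: PC=7 idx=1 pred=T actual=T -> ctr[1]=3
Ev 12: PC=0 idx=0 pred=T actual=N -> ctr[0]=2

Answer: T T T T T T T T T T T T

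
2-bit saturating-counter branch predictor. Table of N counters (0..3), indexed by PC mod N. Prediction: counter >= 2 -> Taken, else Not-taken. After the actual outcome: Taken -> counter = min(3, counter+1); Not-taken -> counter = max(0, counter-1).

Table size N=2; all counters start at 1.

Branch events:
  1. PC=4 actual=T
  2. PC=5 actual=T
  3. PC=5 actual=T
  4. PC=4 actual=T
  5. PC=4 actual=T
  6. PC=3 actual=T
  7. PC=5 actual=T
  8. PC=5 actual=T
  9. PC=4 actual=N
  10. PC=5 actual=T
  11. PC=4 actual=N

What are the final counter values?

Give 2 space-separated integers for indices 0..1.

Ev 1: PC=4 idx=0 pred=N actual=T -> ctr[0]=2
Ev 2: PC=5 idx=1 pred=N actual=T -> ctr[1]=2
Ev 3: PC=5 idx=1 pred=T actual=T -> ctr[1]=3
Ev 4: PC=4 idx=0 pred=T actual=T -> ctr[0]=3
Ev 5: PC=4 idx=0 pred=T actual=T -> ctr[0]=3
Ev 6: PC=3 idx=1 pred=T actual=T -> ctr[1]=3
Ev 7: PC=5 idx=1 pred=T actual=T -> ctr[1]=3
Ev 8: PC=5 idx=1 pred=T actual=T -> ctr[1]=3
Ev 9: PC=4 idx=0 pred=T actual=N -> ctr[0]=2
Ev 10: PC=5 idx=1 pred=T actual=T -> ctr[1]=3
Ev 11: PC=4 idx=0 pred=T actual=N -> ctr[0]=1

Answer: 1 3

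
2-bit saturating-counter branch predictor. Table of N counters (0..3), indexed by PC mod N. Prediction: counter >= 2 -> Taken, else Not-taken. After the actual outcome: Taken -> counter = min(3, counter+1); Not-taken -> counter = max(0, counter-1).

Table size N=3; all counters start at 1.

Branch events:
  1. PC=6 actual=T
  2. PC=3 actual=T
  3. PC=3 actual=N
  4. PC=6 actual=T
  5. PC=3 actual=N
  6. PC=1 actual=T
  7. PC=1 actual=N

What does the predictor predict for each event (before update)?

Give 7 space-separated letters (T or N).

Ev 1: PC=6 idx=0 pred=N actual=T -> ctr[0]=2
Ev 2: PC=3 idx=0 pred=T actual=T -> ctr[0]=3
Ev 3: PC=3 idx=0 pred=T actual=N -> ctr[0]=2
Ev 4: PC=6 idx=0 pred=T actual=T -> ctr[0]=3
Ev 5: PC=3 idx=0 pred=T actual=N -> ctr[0]=2
Ev 6: PC=1 idx=1 pred=N actual=T -> ctr[1]=2
Ev 7: PC=1 idx=1 pred=T actual=N -> ctr[1]=1

Answer: N T T T T N T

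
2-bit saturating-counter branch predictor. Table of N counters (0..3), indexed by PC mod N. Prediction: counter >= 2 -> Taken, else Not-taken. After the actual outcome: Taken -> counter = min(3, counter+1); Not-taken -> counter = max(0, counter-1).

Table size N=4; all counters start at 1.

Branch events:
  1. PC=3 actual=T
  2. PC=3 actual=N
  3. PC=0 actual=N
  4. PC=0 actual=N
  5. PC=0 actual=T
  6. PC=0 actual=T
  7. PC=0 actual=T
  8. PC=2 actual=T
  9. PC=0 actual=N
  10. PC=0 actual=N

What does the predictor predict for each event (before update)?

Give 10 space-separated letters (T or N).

Ev 1: PC=3 idx=3 pred=N actual=T -> ctr[3]=2
Ev 2: PC=3 idx=3 pred=T actual=N -> ctr[3]=1
Ev 3: PC=0 idx=0 pred=N actual=N -> ctr[0]=0
Ev 4: PC=0 idx=0 pred=N actual=N -> ctr[0]=0
Ev 5: PC=0 idx=0 pred=N actual=T -> ctr[0]=1
Ev 6: PC=0 idx=0 pred=N actual=T -> ctr[0]=2
Ev 7: PC=0 idx=0 pred=T actual=T -> ctr[0]=3
Ev 8: PC=2 idx=2 pred=N actual=T -> ctr[2]=2
Ev 9: PC=0 idx=0 pred=T actual=N -> ctr[0]=2
Ev 10: PC=0 idx=0 pred=T actual=N -> ctr[0]=1

Answer: N T N N N N T N T T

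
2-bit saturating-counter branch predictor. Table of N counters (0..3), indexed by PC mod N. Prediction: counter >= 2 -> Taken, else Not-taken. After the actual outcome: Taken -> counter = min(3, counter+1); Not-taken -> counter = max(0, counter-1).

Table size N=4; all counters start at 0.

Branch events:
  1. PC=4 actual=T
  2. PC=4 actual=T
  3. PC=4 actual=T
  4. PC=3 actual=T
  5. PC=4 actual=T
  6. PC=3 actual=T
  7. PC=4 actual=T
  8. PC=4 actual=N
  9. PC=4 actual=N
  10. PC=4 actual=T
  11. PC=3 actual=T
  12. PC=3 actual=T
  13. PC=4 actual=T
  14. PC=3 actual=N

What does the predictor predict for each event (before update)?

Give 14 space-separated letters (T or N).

Ev 1: PC=4 idx=0 pred=N actual=T -> ctr[0]=1
Ev 2: PC=4 idx=0 pred=N actual=T -> ctr[0]=2
Ev 3: PC=4 idx=0 pred=T actual=T -> ctr[0]=3
Ev 4: PC=3 idx=3 pred=N actual=T -> ctr[3]=1
Ev 5: PC=4 idx=0 pred=T actual=T -> ctr[0]=3
Ev 6: PC=3 idx=3 pred=N actual=T -> ctr[3]=2
Ev 7: PC=4 idx=0 pred=T actual=T -> ctr[0]=3
Ev 8: PC=4 idx=0 pred=T actual=N -> ctr[0]=2
Ev 9: PC=4 idx=0 pred=T actual=N -> ctr[0]=1
Ev 10: PC=4 idx=0 pred=N actual=T -> ctr[0]=2
Ev 11: PC=3 idx=3 pred=T actual=T -> ctr[3]=3
Ev 12: PC=3 idx=3 pred=T actual=T -> ctr[3]=3
Ev 13: PC=4 idx=0 pred=T actual=T -> ctr[0]=3
Ev 14: PC=3 idx=3 pred=T actual=N -> ctr[3]=2

Answer: N N T N T N T T T N T T T T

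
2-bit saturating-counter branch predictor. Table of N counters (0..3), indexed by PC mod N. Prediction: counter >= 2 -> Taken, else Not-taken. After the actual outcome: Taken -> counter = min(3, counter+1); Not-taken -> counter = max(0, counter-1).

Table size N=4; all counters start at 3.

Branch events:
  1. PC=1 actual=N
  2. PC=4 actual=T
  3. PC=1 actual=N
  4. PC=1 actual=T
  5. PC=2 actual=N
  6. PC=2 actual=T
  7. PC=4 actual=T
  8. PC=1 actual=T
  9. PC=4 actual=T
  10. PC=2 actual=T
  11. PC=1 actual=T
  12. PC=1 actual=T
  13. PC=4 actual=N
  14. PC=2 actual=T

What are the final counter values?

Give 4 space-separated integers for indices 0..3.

Answer: 2 3 3 3

Derivation:
Ev 1: PC=1 idx=1 pred=T actual=N -> ctr[1]=2
Ev 2: PC=4 idx=0 pred=T actual=T -> ctr[0]=3
Ev 3: PC=1 idx=1 pred=T actual=N -> ctr[1]=1
Ev 4: PC=1 idx=1 pred=N actual=T -> ctr[1]=2
Ev 5: PC=2 idx=2 pred=T actual=N -> ctr[2]=2
Ev 6: PC=2 idx=2 pred=T actual=T -> ctr[2]=3
Ev 7: PC=4 idx=0 pred=T actual=T -> ctr[0]=3
Ev 8: PC=1 idx=1 pred=T actual=T -> ctr[1]=3
Ev 9: PC=4 idx=0 pred=T actual=T -> ctr[0]=3
Ev 10: PC=2 idx=2 pred=T actual=T -> ctr[2]=3
Ev 11: PC=1 idx=1 pred=T actual=T -> ctr[1]=3
Ev 12: PC=1 idx=1 pred=T actual=T -> ctr[1]=3
Ev 13: PC=4 idx=0 pred=T actual=N -> ctr[0]=2
Ev 14: PC=2 idx=2 pred=T actual=T -> ctr[2]=3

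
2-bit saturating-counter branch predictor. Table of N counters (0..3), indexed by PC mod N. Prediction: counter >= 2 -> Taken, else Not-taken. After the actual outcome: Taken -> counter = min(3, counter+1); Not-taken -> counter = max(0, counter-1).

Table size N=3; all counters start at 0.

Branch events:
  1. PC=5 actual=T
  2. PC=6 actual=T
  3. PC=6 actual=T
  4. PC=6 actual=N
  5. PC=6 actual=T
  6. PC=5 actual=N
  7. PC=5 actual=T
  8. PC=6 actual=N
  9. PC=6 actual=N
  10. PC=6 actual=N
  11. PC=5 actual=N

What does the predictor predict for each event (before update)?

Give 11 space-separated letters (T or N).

Answer: N N N T N N N T N N N

Derivation:
Ev 1: PC=5 idx=2 pred=N actual=T -> ctr[2]=1
Ev 2: PC=6 idx=0 pred=N actual=T -> ctr[0]=1
Ev 3: PC=6 idx=0 pred=N actual=T -> ctr[0]=2
Ev 4: PC=6 idx=0 pred=T actual=N -> ctr[0]=1
Ev 5: PC=6 idx=0 pred=N actual=T -> ctr[0]=2
Ev 6: PC=5 idx=2 pred=N actual=N -> ctr[2]=0
Ev 7: PC=5 idx=2 pred=N actual=T -> ctr[2]=1
Ev 8: PC=6 idx=0 pred=T actual=N -> ctr[0]=1
Ev 9: PC=6 idx=0 pred=N actual=N -> ctr[0]=0
Ev 10: PC=6 idx=0 pred=N actual=N -> ctr[0]=0
Ev 11: PC=5 idx=2 pred=N actual=N -> ctr[2]=0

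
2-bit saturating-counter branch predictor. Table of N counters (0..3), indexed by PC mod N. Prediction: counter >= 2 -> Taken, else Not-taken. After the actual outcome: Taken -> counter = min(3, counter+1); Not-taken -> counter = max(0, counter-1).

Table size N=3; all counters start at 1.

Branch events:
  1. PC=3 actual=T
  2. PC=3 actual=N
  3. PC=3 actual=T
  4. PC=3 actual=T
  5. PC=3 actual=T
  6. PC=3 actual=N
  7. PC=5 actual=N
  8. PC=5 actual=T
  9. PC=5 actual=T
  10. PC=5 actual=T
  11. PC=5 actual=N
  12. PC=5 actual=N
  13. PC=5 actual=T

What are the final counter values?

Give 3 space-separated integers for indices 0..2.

Answer: 2 1 2

Derivation:
Ev 1: PC=3 idx=0 pred=N actual=T -> ctr[0]=2
Ev 2: PC=3 idx=0 pred=T actual=N -> ctr[0]=1
Ev 3: PC=3 idx=0 pred=N actual=T -> ctr[0]=2
Ev 4: PC=3 idx=0 pred=T actual=T -> ctr[0]=3
Ev 5: PC=3 idx=0 pred=T actual=T -> ctr[0]=3
Ev 6: PC=3 idx=0 pred=T actual=N -> ctr[0]=2
Ev 7: PC=5 idx=2 pred=N actual=N -> ctr[2]=0
Ev 8: PC=5 idx=2 pred=N actual=T -> ctr[2]=1
Ev 9: PC=5 idx=2 pred=N actual=T -> ctr[2]=2
Ev 10: PC=5 idx=2 pred=T actual=T -> ctr[2]=3
Ev 11: PC=5 idx=2 pred=T actual=N -> ctr[2]=2
Ev 12: PC=5 idx=2 pred=T actual=N -> ctr[2]=1
Ev 13: PC=5 idx=2 pred=N actual=T -> ctr[2]=2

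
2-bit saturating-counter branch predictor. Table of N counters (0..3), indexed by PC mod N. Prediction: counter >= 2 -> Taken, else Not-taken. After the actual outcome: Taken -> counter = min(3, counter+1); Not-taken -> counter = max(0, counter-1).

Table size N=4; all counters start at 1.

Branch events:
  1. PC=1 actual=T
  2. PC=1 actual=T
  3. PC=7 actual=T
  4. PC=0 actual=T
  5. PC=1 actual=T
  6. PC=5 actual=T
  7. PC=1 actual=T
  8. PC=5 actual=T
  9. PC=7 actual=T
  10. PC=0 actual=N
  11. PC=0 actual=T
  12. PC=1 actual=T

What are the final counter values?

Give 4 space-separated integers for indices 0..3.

Answer: 2 3 1 3

Derivation:
Ev 1: PC=1 idx=1 pred=N actual=T -> ctr[1]=2
Ev 2: PC=1 idx=1 pred=T actual=T -> ctr[1]=3
Ev 3: PC=7 idx=3 pred=N actual=T -> ctr[3]=2
Ev 4: PC=0 idx=0 pred=N actual=T -> ctr[0]=2
Ev 5: PC=1 idx=1 pred=T actual=T -> ctr[1]=3
Ev 6: PC=5 idx=1 pred=T actual=T -> ctr[1]=3
Ev 7: PC=1 idx=1 pred=T actual=T -> ctr[1]=3
Ev 8: PC=5 idx=1 pred=T actual=T -> ctr[1]=3
Ev 9: PC=7 idx=3 pred=T actual=T -> ctr[3]=3
Ev 10: PC=0 idx=0 pred=T actual=N -> ctr[0]=1
Ev 11: PC=0 idx=0 pred=N actual=T -> ctr[0]=2
Ev 12: PC=1 idx=1 pred=T actual=T -> ctr[1]=3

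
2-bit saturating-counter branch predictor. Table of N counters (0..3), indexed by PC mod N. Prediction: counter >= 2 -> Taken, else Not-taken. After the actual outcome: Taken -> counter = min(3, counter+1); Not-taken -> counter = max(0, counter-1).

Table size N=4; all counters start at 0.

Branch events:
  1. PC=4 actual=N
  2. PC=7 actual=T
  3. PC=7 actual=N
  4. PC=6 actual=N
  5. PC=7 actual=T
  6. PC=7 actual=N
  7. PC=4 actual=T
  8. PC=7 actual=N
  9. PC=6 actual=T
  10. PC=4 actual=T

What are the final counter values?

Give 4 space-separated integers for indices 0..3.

Ev 1: PC=4 idx=0 pred=N actual=N -> ctr[0]=0
Ev 2: PC=7 idx=3 pred=N actual=T -> ctr[3]=1
Ev 3: PC=7 idx=3 pred=N actual=N -> ctr[3]=0
Ev 4: PC=6 idx=2 pred=N actual=N -> ctr[2]=0
Ev 5: PC=7 idx=3 pred=N actual=T -> ctr[3]=1
Ev 6: PC=7 idx=3 pred=N actual=N -> ctr[3]=0
Ev 7: PC=4 idx=0 pred=N actual=T -> ctr[0]=1
Ev 8: PC=7 idx=3 pred=N actual=N -> ctr[3]=0
Ev 9: PC=6 idx=2 pred=N actual=T -> ctr[2]=1
Ev 10: PC=4 idx=0 pred=N actual=T -> ctr[0]=2

Answer: 2 0 1 0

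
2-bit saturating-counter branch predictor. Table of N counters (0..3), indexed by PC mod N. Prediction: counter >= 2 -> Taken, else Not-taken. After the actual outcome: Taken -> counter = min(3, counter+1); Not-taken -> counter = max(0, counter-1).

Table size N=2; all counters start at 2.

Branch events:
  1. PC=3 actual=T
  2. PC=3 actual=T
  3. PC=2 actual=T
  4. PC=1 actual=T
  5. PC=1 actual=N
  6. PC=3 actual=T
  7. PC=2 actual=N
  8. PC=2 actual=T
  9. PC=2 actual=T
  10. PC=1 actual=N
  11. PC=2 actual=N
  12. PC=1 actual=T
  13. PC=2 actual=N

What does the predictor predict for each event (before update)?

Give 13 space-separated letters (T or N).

Ev 1: PC=3 idx=1 pred=T actual=T -> ctr[1]=3
Ev 2: PC=3 idx=1 pred=T actual=T -> ctr[1]=3
Ev 3: PC=2 idx=0 pred=T actual=T -> ctr[0]=3
Ev 4: PC=1 idx=1 pred=T actual=T -> ctr[1]=3
Ev 5: PC=1 idx=1 pred=T actual=N -> ctr[1]=2
Ev 6: PC=3 idx=1 pred=T actual=T -> ctr[1]=3
Ev 7: PC=2 idx=0 pred=T actual=N -> ctr[0]=2
Ev 8: PC=2 idx=0 pred=T actual=T -> ctr[0]=3
Ev 9: PC=2 idx=0 pred=T actual=T -> ctr[0]=3
Ev 10: PC=1 idx=1 pred=T actual=N -> ctr[1]=2
Ev 11: PC=2 idx=0 pred=T actual=N -> ctr[0]=2
Ev 12: PC=1 idx=1 pred=T actual=T -> ctr[1]=3
Ev 13: PC=2 idx=0 pred=T actual=N -> ctr[0]=1

Answer: T T T T T T T T T T T T T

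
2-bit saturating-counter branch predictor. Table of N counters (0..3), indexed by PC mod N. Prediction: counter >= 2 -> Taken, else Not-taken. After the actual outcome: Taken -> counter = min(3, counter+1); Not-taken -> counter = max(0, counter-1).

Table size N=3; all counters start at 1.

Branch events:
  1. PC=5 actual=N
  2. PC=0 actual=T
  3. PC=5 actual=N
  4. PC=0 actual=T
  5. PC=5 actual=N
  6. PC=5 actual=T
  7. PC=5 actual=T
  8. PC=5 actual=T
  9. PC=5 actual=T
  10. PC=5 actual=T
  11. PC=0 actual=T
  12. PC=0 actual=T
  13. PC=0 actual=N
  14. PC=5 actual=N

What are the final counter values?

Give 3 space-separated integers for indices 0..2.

Answer: 2 1 2

Derivation:
Ev 1: PC=5 idx=2 pred=N actual=N -> ctr[2]=0
Ev 2: PC=0 idx=0 pred=N actual=T -> ctr[0]=2
Ev 3: PC=5 idx=2 pred=N actual=N -> ctr[2]=0
Ev 4: PC=0 idx=0 pred=T actual=T -> ctr[0]=3
Ev 5: PC=5 idx=2 pred=N actual=N -> ctr[2]=0
Ev 6: PC=5 idx=2 pred=N actual=T -> ctr[2]=1
Ev 7: PC=5 idx=2 pred=N actual=T -> ctr[2]=2
Ev 8: PC=5 idx=2 pred=T actual=T -> ctr[2]=3
Ev 9: PC=5 idx=2 pred=T actual=T -> ctr[2]=3
Ev 10: PC=5 idx=2 pred=T actual=T -> ctr[2]=3
Ev 11: PC=0 idx=0 pred=T actual=T -> ctr[0]=3
Ev 12: PC=0 idx=0 pred=T actual=T -> ctr[0]=3
Ev 13: PC=0 idx=0 pred=T actual=N -> ctr[0]=2
Ev 14: PC=5 idx=2 pred=T actual=N -> ctr[2]=2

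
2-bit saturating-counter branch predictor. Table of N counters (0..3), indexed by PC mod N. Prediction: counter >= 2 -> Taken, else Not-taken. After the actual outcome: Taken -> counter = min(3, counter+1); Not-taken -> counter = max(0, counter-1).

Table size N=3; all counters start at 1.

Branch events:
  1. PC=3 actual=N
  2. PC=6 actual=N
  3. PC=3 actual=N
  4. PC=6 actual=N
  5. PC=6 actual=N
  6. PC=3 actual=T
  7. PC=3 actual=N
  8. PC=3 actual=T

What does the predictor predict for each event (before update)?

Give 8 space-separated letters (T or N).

Answer: N N N N N N N N

Derivation:
Ev 1: PC=3 idx=0 pred=N actual=N -> ctr[0]=0
Ev 2: PC=6 idx=0 pred=N actual=N -> ctr[0]=0
Ev 3: PC=3 idx=0 pred=N actual=N -> ctr[0]=0
Ev 4: PC=6 idx=0 pred=N actual=N -> ctr[0]=0
Ev 5: PC=6 idx=0 pred=N actual=N -> ctr[0]=0
Ev 6: PC=3 idx=0 pred=N actual=T -> ctr[0]=1
Ev 7: PC=3 idx=0 pred=N actual=N -> ctr[0]=0
Ev 8: PC=3 idx=0 pred=N actual=T -> ctr[0]=1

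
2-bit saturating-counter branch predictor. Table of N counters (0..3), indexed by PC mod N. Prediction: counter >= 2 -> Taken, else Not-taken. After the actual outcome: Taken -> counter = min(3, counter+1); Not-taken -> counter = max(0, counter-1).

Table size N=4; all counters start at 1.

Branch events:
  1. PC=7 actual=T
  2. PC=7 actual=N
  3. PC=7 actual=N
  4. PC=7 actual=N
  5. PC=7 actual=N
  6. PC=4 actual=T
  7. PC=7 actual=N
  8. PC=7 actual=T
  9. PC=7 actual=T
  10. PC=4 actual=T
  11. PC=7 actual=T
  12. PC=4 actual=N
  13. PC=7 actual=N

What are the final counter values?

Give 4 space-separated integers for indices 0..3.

Answer: 2 1 1 2

Derivation:
Ev 1: PC=7 idx=3 pred=N actual=T -> ctr[3]=2
Ev 2: PC=7 idx=3 pred=T actual=N -> ctr[3]=1
Ev 3: PC=7 idx=3 pred=N actual=N -> ctr[3]=0
Ev 4: PC=7 idx=3 pred=N actual=N -> ctr[3]=0
Ev 5: PC=7 idx=3 pred=N actual=N -> ctr[3]=0
Ev 6: PC=4 idx=0 pred=N actual=T -> ctr[0]=2
Ev 7: PC=7 idx=3 pred=N actual=N -> ctr[3]=0
Ev 8: PC=7 idx=3 pred=N actual=T -> ctr[3]=1
Ev 9: PC=7 idx=3 pred=N actual=T -> ctr[3]=2
Ev 10: PC=4 idx=0 pred=T actual=T -> ctr[0]=3
Ev 11: PC=7 idx=3 pred=T actual=T -> ctr[3]=3
Ev 12: PC=4 idx=0 pred=T actual=N -> ctr[0]=2
Ev 13: PC=7 idx=3 pred=T actual=N -> ctr[3]=2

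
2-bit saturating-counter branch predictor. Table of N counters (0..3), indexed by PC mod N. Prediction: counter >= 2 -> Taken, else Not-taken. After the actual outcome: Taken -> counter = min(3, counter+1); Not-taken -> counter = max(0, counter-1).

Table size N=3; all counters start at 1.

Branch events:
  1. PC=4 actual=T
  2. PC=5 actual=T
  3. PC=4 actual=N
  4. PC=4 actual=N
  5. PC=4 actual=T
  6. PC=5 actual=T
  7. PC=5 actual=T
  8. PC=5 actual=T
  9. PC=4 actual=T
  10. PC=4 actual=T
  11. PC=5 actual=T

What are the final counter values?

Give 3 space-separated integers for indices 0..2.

Ev 1: PC=4 idx=1 pred=N actual=T -> ctr[1]=2
Ev 2: PC=5 idx=2 pred=N actual=T -> ctr[2]=2
Ev 3: PC=4 idx=1 pred=T actual=N -> ctr[1]=1
Ev 4: PC=4 idx=1 pred=N actual=N -> ctr[1]=0
Ev 5: PC=4 idx=1 pred=N actual=T -> ctr[1]=1
Ev 6: PC=5 idx=2 pred=T actual=T -> ctr[2]=3
Ev 7: PC=5 idx=2 pred=T actual=T -> ctr[2]=3
Ev 8: PC=5 idx=2 pred=T actual=T -> ctr[2]=3
Ev 9: PC=4 idx=1 pred=N actual=T -> ctr[1]=2
Ev 10: PC=4 idx=1 pred=T actual=T -> ctr[1]=3
Ev 11: PC=5 idx=2 pred=T actual=T -> ctr[2]=3

Answer: 1 3 3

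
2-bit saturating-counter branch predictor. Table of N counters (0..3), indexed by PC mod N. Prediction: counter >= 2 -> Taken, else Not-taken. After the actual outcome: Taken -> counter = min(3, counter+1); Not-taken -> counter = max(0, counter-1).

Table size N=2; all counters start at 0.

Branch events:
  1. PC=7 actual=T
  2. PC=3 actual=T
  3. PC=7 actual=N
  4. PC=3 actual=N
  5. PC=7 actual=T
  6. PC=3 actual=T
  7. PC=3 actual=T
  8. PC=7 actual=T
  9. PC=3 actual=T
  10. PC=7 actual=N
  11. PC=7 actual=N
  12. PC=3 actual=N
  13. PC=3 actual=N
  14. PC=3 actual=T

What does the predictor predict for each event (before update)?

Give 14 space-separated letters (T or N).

Answer: N N T N N N T T T T T N N N

Derivation:
Ev 1: PC=7 idx=1 pred=N actual=T -> ctr[1]=1
Ev 2: PC=3 idx=1 pred=N actual=T -> ctr[1]=2
Ev 3: PC=7 idx=1 pred=T actual=N -> ctr[1]=1
Ev 4: PC=3 idx=1 pred=N actual=N -> ctr[1]=0
Ev 5: PC=7 idx=1 pred=N actual=T -> ctr[1]=1
Ev 6: PC=3 idx=1 pred=N actual=T -> ctr[1]=2
Ev 7: PC=3 idx=1 pred=T actual=T -> ctr[1]=3
Ev 8: PC=7 idx=1 pred=T actual=T -> ctr[1]=3
Ev 9: PC=3 idx=1 pred=T actual=T -> ctr[1]=3
Ev 10: PC=7 idx=1 pred=T actual=N -> ctr[1]=2
Ev 11: PC=7 idx=1 pred=T actual=N -> ctr[1]=1
Ev 12: PC=3 idx=1 pred=N actual=N -> ctr[1]=0
Ev 13: PC=3 idx=1 pred=N actual=N -> ctr[1]=0
Ev 14: PC=3 idx=1 pred=N actual=T -> ctr[1]=1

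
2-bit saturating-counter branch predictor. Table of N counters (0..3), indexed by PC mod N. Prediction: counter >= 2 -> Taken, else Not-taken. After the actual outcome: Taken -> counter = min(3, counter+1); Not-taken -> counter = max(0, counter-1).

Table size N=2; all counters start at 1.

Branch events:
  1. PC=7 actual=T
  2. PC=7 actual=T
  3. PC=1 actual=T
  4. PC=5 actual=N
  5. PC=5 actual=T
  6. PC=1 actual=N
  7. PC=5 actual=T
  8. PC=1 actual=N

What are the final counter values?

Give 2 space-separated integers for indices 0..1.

Ev 1: PC=7 idx=1 pred=N actual=T -> ctr[1]=2
Ev 2: PC=7 idx=1 pred=T actual=T -> ctr[1]=3
Ev 3: PC=1 idx=1 pred=T actual=T -> ctr[1]=3
Ev 4: PC=5 idx=1 pred=T actual=N -> ctr[1]=2
Ev 5: PC=5 idx=1 pred=T actual=T -> ctr[1]=3
Ev 6: PC=1 idx=1 pred=T actual=N -> ctr[1]=2
Ev 7: PC=5 idx=1 pred=T actual=T -> ctr[1]=3
Ev 8: PC=1 idx=1 pred=T actual=N -> ctr[1]=2

Answer: 1 2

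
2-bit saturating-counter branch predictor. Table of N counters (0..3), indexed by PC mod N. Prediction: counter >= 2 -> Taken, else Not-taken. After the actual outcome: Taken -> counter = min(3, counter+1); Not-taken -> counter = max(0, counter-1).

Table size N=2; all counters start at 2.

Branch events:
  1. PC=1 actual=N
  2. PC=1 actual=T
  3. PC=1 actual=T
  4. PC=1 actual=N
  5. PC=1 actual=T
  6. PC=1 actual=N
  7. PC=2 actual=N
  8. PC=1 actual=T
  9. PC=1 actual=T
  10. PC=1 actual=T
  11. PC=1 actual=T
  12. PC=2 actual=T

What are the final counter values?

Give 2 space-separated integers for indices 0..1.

Answer: 2 3

Derivation:
Ev 1: PC=1 idx=1 pred=T actual=N -> ctr[1]=1
Ev 2: PC=1 idx=1 pred=N actual=T -> ctr[1]=2
Ev 3: PC=1 idx=1 pred=T actual=T -> ctr[1]=3
Ev 4: PC=1 idx=1 pred=T actual=N -> ctr[1]=2
Ev 5: PC=1 idx=1 pred=T actual=T -> ctr[1]=3
Ev 6: PC=1 idx=1 pred=T actual=N -> ctr[1]=2
Ev 7: PC=2 idx=0 pred=T actual=N -> ctr[0]=1
Ev 8: PC=1 idx=1 pred=T actual=T -> ctr[1]=3
Ev 9: PC=1 idx=1 pred=T actual=T -> ctr[1]=3
Ev 10: PC=1 idx=1 pred=T actual=T -> ctr[1]=3
Ev 11: PC=1 idx=1 pred=T actual=T -> ctr[1]=3
Ev 12: PC=2 idx=0 pred=N actual=T -> ctr[0]=2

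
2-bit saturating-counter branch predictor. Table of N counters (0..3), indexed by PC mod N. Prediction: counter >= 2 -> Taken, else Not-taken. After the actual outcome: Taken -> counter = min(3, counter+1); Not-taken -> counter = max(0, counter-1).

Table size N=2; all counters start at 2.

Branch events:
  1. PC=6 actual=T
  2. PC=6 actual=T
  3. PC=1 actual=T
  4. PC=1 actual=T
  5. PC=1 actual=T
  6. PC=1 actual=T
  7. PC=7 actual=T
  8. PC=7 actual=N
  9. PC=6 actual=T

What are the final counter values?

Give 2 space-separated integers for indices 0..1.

Ev 1: PC=6 idx=0 pred=T actual=T -> ctr[0]=3
Ev 2: PC=6 idx=0 pred=T actual=T -> ctr[0]=3
Ev 3: PC=1 idx=1 pred=T actual=T -> ctr[1]=3
Ev 4: PC=1 idx=1 pred=T actual=T -> ctr[1]=3
Ev 5: PC=1 idx=1 pred=T actual=T -> ctr[1]=3
Ev 6: PC=1 idx=1 pred=T actual=T -> ctr[1]=3
Ev 7: PC=7 idx=1 pred=T actual=T -> ctr[1]=3
Ev 8: PC=7 idx=1 pred=T actual=N -> ctr[1]=2
Ev 9: PC=6 idx=0 pred=T actual=T -> ctr[0]=3

Answer: 3 2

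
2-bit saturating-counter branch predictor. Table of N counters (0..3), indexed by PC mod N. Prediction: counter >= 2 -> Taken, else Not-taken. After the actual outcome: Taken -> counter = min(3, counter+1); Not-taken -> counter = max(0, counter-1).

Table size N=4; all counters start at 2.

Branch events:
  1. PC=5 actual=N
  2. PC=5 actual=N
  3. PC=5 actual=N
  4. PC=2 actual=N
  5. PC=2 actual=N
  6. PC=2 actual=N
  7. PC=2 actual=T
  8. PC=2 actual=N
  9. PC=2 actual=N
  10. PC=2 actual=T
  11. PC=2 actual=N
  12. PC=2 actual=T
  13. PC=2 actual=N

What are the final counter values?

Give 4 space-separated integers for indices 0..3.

Ev 1: PC=5 idx=1 pred=T actual=N -> ctr[1]=1
Ev 2: PC=5 idx=1 pred=N actual=N -> ctr[1]=0
Ev 3: PC=5 idx=1 pred=N actual=N -> ctr[1]=0
Ev 4: PC=2 idx=2 pred=T actual=N -> ctr[2]=1
Ev 5: PC=2 idx=2 pred=N actual=N -> ctr[2]=0
Ev 6: PC=2 idx=2 pred=N actual=N -> ctr[2]=0
Ev 7: PC=2 idx=2 pred=N actual=T -> ctr[2]=1
Ev 8: PC=2 idx=2 pred=N actual=N -> ctr[2]=0
Ev 9: PC=2 idx=2 pred=N actual=N -> ctr[2]=0
Ev 10: PC=2 idx=2 pred=N actual=T -> ctr[2]=1
Ev 11: PC=2 idx=2 pred=N actual=N -> ctr[2]=0
Ev 12: PC=2 idx=2 pred=N actual=T -> ctr[2]=1
Ev 13: PC=2 idx=2 pred=N actual=N -> ctr[2]=0

Answer: 2 0 0 2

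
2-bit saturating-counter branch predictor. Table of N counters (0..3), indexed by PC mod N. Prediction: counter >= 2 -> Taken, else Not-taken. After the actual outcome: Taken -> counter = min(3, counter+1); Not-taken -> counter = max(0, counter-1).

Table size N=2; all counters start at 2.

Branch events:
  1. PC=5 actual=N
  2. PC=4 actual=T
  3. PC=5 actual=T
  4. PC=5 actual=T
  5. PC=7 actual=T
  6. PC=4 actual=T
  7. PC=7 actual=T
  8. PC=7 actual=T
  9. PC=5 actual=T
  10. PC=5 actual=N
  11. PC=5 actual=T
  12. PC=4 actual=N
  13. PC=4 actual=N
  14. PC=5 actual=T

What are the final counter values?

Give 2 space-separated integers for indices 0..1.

Answer: 1 3

Derivation:
Ev 1: PC=5 idx=1 pred=T actual=N -> ctr[1]=1
Ev 2: PC=4 idx=0 pred=T actual=T -> ctr[0]=3
Ev 3: PC=5 idx=1 pred=N actual=T -> ctr[1]=2
Ev 4: PC=5 idx=1 pred=T actual=T -> ctr[1]=3
Ev 5: PC=7 idx=1 pred=T actual=T -> ctr[1]=3
Ev 6: PC=4 idx=0 pred=T actual=T -> ctr[0]=3
Ev 7: PC=7 idx=1 pred=T actual=T -> ctr[1]=3
Ev 8: PC=7 idx=1 pred=T actual=T -> ctr[1]=3
Ev 9: PC=5 idx=1 pred=T actual=T -> ctr[1]=3
Ev 10: PC=5 idx=1 pred=T actual=N -> ctr[1]=2
Ev 11: PC=5 idx=1 pred=T actual=T -> ctr[1]=3
Ev 12: PC=4 idx=0 pred=T actual=N -> ctr[0]=2
Ev 13: PC=4 idx=0 pred=T actual=N -> ctr[0]=1
Ev 14: PC=5 idx=1 pred=T actual=T -> ctr[1]=3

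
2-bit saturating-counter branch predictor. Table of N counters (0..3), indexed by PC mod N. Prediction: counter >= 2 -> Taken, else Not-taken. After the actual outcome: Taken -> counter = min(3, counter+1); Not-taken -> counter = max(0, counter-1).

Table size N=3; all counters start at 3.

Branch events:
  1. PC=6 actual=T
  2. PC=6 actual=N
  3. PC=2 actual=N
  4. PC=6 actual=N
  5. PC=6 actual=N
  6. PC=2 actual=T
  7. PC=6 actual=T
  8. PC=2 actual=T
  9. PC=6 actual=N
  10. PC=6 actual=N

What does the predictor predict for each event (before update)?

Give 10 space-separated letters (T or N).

Answer: T T T T N T N T N N

Derivation:
Ev 1: PC=6 idx=0 pred=T actual=T -> ctr[0]=3
Ev 2: PC=6 idx=0 pred=T actual=N -> ctr[0]=2
Ev 3: PC=2 idx=2 pred=T actual=N -> ctr[2]=2
Ev 4: PC=6 idx=0 pred=T actual=N -> ctr[0]=1
Ev 5: PC=6 idx=0 pred=N actual=N -> ctr[0]=0
Ev 6: PC=2 idx=2 pred=T actual=T -> ctr[2]=3
Ev 7: PC=6 idx=0 pred=N actual=T -> ctr[0]=1
Ev 8: PC=2 idx=2 pred=T actual=T -> ctr[2]=3
Ev 9: PC=6 idx=0 pred=N actual=N -> ctr[0]=0
Ev 10: PC=6 idx=0 pred=N actual=N -> ctr[0]=0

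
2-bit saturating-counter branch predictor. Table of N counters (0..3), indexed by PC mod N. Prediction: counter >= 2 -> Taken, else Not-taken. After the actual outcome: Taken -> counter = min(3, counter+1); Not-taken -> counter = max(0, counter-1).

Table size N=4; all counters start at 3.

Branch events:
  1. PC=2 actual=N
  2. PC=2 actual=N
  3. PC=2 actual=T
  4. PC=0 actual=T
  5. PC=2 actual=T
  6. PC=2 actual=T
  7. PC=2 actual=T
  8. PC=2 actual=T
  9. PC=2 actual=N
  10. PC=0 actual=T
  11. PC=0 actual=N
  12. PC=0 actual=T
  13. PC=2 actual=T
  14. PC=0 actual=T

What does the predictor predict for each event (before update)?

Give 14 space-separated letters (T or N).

Ev 1: PC=2 idx=2 pred=T actual=N -> ctr[2]=2
Ev 2: PC=2 idx=2 pred=T actual=N -> ctr[2]=1
Ev 3: PC=2 idx=2 pred=N actual=T -> ctr[2]=2
Ev 4: PC=0 idx=0 pred=T actual=T -> ctr[0]=3
Ev 5: PC=2 idx=2 pred=T actual=T -> ctr[2]=3
Ev 6: PC=2 idx=2 pred=T actual=T -> ctr[2]=3
Ev 7: PC=2 idx=2 pred=T actual=T -> ctr[2]=3
Ev 8: PC=2 idx=2 pred=T actual=T -> ctr[2]=3
Ev 9: PC=2 idx=2 pred=T actual=N -> ctr[2]=2
Ev 10: PC=0 idx=0 pred=T actual=T -> ctr[0]=3
Ev 11: PC=0 idx=0 pred=T actual=N -> ctr[0]=2
Ev 12: PC=0 idx=0 pred=T actual=T -> ctr[0]=3
Ev 13: PC=2 idx=2 pred=T actual=T -> ctr[2]=3
Ev 14: PC=0 idx=0 pred=T actual=T -> ctr[0]=3

Answer: T T N T T T T T T T T T T T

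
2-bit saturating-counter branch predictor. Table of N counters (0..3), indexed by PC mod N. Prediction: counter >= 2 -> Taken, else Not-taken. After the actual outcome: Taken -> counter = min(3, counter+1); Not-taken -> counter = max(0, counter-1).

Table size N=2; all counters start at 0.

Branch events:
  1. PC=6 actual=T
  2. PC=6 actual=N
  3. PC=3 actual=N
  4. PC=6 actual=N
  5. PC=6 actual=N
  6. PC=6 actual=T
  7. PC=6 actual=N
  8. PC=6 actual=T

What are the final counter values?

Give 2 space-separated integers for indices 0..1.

Ev 1: PC=6 idx=0 pred=N actual=T -> ctr[0]=1
Ev 2: PC=6 idx=0 pred=N actual=N -> ctr[0]=0
Ev 3: PC=3 idx=1 pred=N actual=N -> ctr[1]=0
Ev 4: PC=6 idx=0 pred=N actual=N -> ctr[0]=0
Ev 5: PC=6 idx=0 pred=N actual=N -> ctr[0]=0
Ev 6: PC=6 idx=0 pred=N actual=T -> ctr[0]=1
Ev 7: PC=6 idx=0 pred=N actual=N -> ctr[0]=0
Ev 8: PC=6 idx=0 pred=N actual=T -> ctr[0]=1

Answer: 1 0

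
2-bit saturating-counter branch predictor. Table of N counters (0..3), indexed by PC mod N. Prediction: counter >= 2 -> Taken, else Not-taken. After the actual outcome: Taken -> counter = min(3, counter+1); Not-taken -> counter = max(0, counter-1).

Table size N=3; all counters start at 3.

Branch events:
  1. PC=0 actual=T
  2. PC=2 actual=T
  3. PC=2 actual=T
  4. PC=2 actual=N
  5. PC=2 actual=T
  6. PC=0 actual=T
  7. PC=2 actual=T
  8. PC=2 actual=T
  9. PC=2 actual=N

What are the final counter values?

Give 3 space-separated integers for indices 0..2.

Ev 1: PC=0 idx=0 pred=T actual=T -> ctr[0]=3
Ev 2: PC=2 idx=2 pred=T actual=T -> ctr[2]=3
Ev 3: PC=2 idx=2 pred=T actual=T -> ctr[2]=3
Ev 4: PC=2 idx=2 pred=T actual=N -> ctr[2]=2
Ev 5: PC=2 idx=2 pred=T actual=T -> ctr[2]=3
Ev 6: PC=0 idx=0 pred=T actual=T -> ctr[0]=3
Ev 7: PC=2 idx=2 pred=T actual=T -> ctr[2]=3
Ev 8: PC=2 idx=2 pred=T actual=T -> ctr[2]=3
Ev 9: PC=2 idx=2 pred=T actual=N -> ctr[2]=2

Answer: 3 3 2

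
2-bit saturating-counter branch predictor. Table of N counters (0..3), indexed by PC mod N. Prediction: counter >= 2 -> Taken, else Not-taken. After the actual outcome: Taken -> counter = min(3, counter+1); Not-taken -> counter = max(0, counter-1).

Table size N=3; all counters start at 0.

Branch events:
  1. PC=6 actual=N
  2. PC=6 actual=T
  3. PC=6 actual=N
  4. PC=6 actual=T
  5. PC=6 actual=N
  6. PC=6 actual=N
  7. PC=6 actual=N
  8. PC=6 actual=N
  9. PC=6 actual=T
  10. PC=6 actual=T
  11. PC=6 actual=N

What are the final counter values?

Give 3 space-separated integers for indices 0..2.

Answer: 1 0 0

Derivation:
Ev 1: PC=6 idx=0 pred=N actual=N -> ctr[0]=0
Ev 2: PC=6 idx=0 pred=N actual=T -> ctr[0]=1
Ev 3: PC=6 idx=0 pred=N actual=N -> ctr[0]=0
Ev 4: PC=6 idx=0 pred=N actual=T -> ctr[0]=1
Ev 5: PC=6 idx=0 pred=N actual=N -> ctr[0]=0
Ev 6: PC=6 idx=0 pred=N actual=N -> ctr[0]=0
Ev 7: PC=6 idx=0 pred=N actual=N -> ctr[0]=0
Ev 8: PC=6 idx=0 pred=N actual=N -> ctr[0]=0
Ev 9: PC=6 idx=0 pred=N actual=T -> ctr[0]=1
Ev 10: PC=6 idx=0 pred=N actual=T -> ctr[0]=2
Ev 11: PC=6 idx=0 pred=T actual=N -> ctr[0]=1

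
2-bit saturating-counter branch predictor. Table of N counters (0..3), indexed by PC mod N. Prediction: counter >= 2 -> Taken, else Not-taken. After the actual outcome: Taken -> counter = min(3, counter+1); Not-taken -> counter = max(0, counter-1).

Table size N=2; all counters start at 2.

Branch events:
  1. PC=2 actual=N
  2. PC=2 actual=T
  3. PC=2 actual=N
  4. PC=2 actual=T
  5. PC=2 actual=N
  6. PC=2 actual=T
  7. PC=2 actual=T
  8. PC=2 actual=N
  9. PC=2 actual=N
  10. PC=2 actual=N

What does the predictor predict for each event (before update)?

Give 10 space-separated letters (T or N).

Answer: T N T N T N T T T N

Derivation:
Ev 1: PC=2 idx=0 pred=T actual=N -> ctr[0]=1
Ev 2: PC=2 idx=0 pred=N actual=T -> ctr[0]=2
Ev 3: PC=2 idx=0 pred=T actual=N -> ctr[0]=1
Ev 4: PC=2 idx=0 pred=N actual=T -> ctr[0]=2
Ev 5: PC=2 idx=0 pred=T actual=N -> ctr[0]=1
Ev 6: PC=2 idx=0 pred=N actual=T -> ctr[0]=2
Ev 7: PC=2 idx=0 pred=T actual=T -> ctr[0]=3
Ev 8: PC=2 idx=0 pred=T actual=N -> ctr[0]=2
Ev 9: PC=2 idx=0 pred=T actual=N -> ctr[0]=1
Ev 10: PC=2 idx=0 pred=N actual=N -> ctr[0]=0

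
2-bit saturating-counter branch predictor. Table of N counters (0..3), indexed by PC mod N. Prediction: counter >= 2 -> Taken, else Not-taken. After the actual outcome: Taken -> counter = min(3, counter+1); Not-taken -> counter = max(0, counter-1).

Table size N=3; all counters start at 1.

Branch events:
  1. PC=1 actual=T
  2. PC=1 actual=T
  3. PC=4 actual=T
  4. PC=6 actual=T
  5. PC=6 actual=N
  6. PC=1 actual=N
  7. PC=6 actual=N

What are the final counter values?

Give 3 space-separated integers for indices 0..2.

Answer: 0 2 1

Derivation:
Ev 1: PC=1 idx=1 pred=N actual=T -> ctr[1]=2
Ev 2: PC=1 idx=1 pred=T actual=T -> ctr[1]=3
Ev 3: PC=4 idx=1 pred=T actual=T -> ctr[1]=3
Ev 4: PC=6 idx=0 pred=N actual=T -> ctr[0]=2
Ev 5: PC=6 idx=0 pred=T actual=N -> ctr[0]=1
Ev 6: PC=1 idx=1 pred=T actual=N -> ctr[1]=2
Ev 7: PC=6 idx=0 pred=N actual=N -> ctr[0]=0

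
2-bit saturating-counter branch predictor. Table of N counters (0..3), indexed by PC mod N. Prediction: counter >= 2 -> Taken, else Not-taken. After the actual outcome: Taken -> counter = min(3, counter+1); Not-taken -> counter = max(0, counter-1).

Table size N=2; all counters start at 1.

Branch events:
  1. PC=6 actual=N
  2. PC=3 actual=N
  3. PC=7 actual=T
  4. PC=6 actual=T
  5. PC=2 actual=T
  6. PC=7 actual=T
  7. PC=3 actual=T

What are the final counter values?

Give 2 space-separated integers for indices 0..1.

Ev 1: PC=6 idx=0 pred=N actual=N -> ctr[0]=0
Ev 2: PC=3 idx=1 pred=N actual=N -> ctr[1]=0
Ev 3: PC=7 idx=1 pred=N actual=T -> ctr[1]=1
Ev 4: PC=6 idx=0 pred=N actual=T -> ctr[0]=1
Ev 5: PC=2 idx=0 pred=N actual=T -> ctr[0]=2
Ev 6: PC=7 idx=1 pred=N actual=T -> ctr[1]=2
Ev 7: PC=3 idx=1 pred=T actual=T -> ctr[1]=3

Answer: 2 3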